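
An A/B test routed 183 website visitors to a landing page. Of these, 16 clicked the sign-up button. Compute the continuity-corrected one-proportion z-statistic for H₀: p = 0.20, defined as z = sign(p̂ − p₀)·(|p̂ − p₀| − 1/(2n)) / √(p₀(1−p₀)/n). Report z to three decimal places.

z = -3.715

The sample proportion is 16/183 = 0.08743. p̂ − p₀ = -0.112568.
Continuity correction 1/(2n) = 1/366 = 0.002732.
Corrected numerator: |-0.112568| − 0.002732 = 0.109836.
Null standard error: √(0.20·0.80/183) = √0.000874317 = 0.029569.
z = −0.109836/0.029569 = -3.715.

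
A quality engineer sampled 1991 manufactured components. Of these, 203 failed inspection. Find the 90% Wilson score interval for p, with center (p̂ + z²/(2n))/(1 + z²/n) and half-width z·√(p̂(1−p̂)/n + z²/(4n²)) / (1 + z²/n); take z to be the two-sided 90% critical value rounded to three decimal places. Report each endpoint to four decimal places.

Here p̂ = 203/1991 = 0.10196 and z = 1.645 (z² = 2.706025).
1 + z²/n = 1.001359.
Center = (0.10196 + 0.000680)/1.001359 = 0.10250.
Radicand: p̂(1−p̂)/n + z²/(4n²) = 0.000045989 + 0.000000171 = 0.000046160.
Half-width = 1.645·√0.000046160/1.001359 = 0.01116.
CI: 0.10250 ± 0.01116 = (0.0913, 0.1137).

(0.0913, 0.1137)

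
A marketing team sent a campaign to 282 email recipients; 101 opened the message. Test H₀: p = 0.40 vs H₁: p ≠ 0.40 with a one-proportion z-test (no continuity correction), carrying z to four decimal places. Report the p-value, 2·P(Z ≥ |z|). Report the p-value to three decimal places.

Sample proportion p̂ = 101/282 = 0.35816.
SE₀ = √(0.40·0.60/282) = 0.029173.
Test statistic (full precision, shown to 4 dp): z = (101/282 − 0.40)/SE₀ ≈ -1.4343.
p-value = 2·P(Z ≥ |z|) with z = -1.4343 → 0.151.

p-value = 0.151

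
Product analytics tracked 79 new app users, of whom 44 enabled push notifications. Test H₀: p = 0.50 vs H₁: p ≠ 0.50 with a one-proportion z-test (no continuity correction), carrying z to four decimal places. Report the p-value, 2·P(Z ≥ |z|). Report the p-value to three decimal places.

p-value = 0.311

p̂ = 44/79 = 0.55696.
Under H₀, SE = √(p₀(1−p₀)/n) = √(0.50·0.50/79) = √0.003164557 = 0.056254.
Test statistic (full precision, shown to 4 dp): z = (44/79 − 0.50)/SE₀ ≈ 1.0126.
p-value = 2·P(Z ≥ |z|) with z = 1.0126 → 0.311.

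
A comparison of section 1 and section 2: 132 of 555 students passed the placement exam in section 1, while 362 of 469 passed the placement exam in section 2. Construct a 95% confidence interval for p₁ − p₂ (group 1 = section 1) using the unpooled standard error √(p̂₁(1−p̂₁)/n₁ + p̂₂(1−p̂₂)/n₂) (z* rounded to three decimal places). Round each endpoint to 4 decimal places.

p̂₁ = 0.23784, p̂₂ = 0.77186, so the observed difference is -0.53402.
Unpooled SE = √(p̂₁(1−p̂₁)/n₁ + p̂₂(1−p̂₂)/n₂) = √(0.000326614 + 0.000375469) = 0.026497.
The 95% critical value is z* = 1.960. Margin of error = 0.05193.
Interval: -0.53402 ± 0.05193 → (-0.5860, -0.4821).

(-0.5860, -0.4821)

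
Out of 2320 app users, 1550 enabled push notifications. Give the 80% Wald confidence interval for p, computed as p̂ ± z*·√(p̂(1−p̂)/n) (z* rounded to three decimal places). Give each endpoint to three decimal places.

The sample proportion is 1550/2320 = 0.66810.
Standard error of p̂: √(0.221741/2320) = √0.000095578 = 0.009776.
z* = 1.282 at the 80% level.
Margin of error: 1.282 × 0.009776 = 0.01253.
Interval: 0.66810 ± 0.01253 → (0.656, 0.681).

(0.656, 0.681)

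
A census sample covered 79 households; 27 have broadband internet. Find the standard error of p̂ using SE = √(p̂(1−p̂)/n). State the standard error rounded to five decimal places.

With x = 27 successes in n = 79, p̂ = 0.34177.
p̂(1−p̂) = 0.224963.
Dividing by n and taking the root: √0.002847633 = 0.05336.

SE = 0.05336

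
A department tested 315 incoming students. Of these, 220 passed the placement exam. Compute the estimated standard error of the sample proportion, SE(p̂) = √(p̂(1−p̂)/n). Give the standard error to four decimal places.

The sample proportion is 220/315 = 0.69841.
p̂(1−p̂) = 0.210633.
SE = √(0.210633/315) = √0.000668676 = 0.0259.

SE = 0.0259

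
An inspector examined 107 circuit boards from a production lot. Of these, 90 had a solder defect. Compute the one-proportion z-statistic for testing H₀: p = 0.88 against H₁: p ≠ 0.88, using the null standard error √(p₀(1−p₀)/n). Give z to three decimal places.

z = -1.238

Sample proportion p̂ = 90/107 = 0.84112.
SE₀ = √(0.88·0.12/107) = 0.031415.
z = (0.84112 − 0.88)/0.031415 = -0.03888/0.031415 = -1.238.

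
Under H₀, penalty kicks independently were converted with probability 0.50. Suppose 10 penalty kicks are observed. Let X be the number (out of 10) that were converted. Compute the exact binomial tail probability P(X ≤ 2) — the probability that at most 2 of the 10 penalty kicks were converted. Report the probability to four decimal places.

P = 0.0547

X ~ Binomial(n=10, p=0.50).
P(X ≤ 2) = C(10,0)·0.50^0·0.50^10 + C(10,1)·0.50^1·0.50^9 + C(10,2)·0.50^2·0.50^8.
= 0.000977 + 0.009766 + 0.043945 = 0.0547.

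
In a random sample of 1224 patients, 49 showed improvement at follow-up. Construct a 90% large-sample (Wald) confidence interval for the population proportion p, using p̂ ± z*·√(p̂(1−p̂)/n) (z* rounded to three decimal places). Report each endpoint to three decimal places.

p̂ = 49/1224 = 0.04003.
Standard error of p̂: √(0.038430/1224) = √0.000031397 = 0.005603.
z* = 1.645 at the 90% level.
Margin = 1.645·0.005603 = 0.00922.
Interval: 0.04003 ± 0.00922 → (0.031, 0.049).

(0.031, 0.049)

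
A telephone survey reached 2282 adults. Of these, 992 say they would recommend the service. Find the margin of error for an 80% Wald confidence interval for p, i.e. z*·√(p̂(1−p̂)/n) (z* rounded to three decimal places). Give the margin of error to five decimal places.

ME = 0.01330

Sample proportion p̂ = 992/2282 = 0.43471.
Standard error of p̂: √(0.245737/2282) = √0.000107685 = 0.010377.
z* = 1.282 at the 80% level.
So ME = 0.01330.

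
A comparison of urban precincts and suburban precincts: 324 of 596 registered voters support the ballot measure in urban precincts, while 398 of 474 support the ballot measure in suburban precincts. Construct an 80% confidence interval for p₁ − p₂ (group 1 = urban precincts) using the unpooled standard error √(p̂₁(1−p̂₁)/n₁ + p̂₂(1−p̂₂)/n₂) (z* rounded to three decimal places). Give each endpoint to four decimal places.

p̂₁ = 324/596 = 0.54362, p̂₂ = 398/474 = 0.83966; p̂₁ − p̂₂ = -0.29604.
SE = √(0.000416270 + 0.000284028) = √0.000700298 = 0.026463.
The 80% critical value is z* = 1.282. Margin of error = 0.03393.
Interval: -0.29604 ± 0.03393 → (-0.3300, -0.2621).

(-0.3300, -0.2621)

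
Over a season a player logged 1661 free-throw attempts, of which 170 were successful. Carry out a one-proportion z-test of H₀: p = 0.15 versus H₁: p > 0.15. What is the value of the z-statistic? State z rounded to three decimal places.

z = -5.439

p̂ = 170/1661 = 0.10235.
Null standard error: √(0.15·0.85/1661) = √0.000076761 = 0.008761.
z = (p̂ − p₀)/SE = (0.10235 − 0.15)/0.008761 = -5.439.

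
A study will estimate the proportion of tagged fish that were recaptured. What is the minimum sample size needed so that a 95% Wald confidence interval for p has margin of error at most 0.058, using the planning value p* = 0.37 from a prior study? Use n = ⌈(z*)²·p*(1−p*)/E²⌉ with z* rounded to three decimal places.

n = 267

z* = 1.960 at the 95% level.
p*(1−p*) = 0.2331.
(z*)²·p*(1−p*)/E² = 3.841600·0.2331/0.003364 = 266.194.
Rounding up, n = 267.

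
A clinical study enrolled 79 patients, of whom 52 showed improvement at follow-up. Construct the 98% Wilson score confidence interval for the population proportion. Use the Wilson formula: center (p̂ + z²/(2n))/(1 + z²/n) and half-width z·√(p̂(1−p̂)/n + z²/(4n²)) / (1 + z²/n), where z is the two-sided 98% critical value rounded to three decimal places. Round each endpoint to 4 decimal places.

(0.5276, 0.7686)

p̂ = 52/79 = 0.65823; z = 2.326, so z² = 5.410276.
1 + z²/n = 1.068485.
Center = (0.65823 + 0.034242)/1.068485 = 0.64809.
Radicand: p̂(1−p̂)/n + z²/(4n²) = 0.002847645 + 0.000216723 = 0.003064368.
Half-width = 2.326·√0.003064368/1.068485 = 0.12051.
Interval: 0.64809 ± 0.12051 → (0.5276, 0.7686).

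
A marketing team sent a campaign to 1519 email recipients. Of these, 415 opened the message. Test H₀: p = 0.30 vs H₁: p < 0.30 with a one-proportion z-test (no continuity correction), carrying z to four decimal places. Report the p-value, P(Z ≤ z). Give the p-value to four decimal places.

The sample proportion is 415/1519 = 0.27321.
Null standard error: √(0.30·0.70/1519) = √0.000138249 = 0.011758.
z = (p̂ − p₀)/SE = (415/1519 − 0.30)/0.011758 ≈ -2.2788.
p-value = P(Z ≤ z) with z = -2.2788 → 0.0113.

p-value = 0.0113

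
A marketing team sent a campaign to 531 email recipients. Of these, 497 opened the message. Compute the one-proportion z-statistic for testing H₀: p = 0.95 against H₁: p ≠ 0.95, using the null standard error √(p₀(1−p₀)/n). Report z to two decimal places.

The sample proportion is 497/531 = 0.93597.
SE₀ = √(0.95·0.05/531) = 0.009458.
z = (0.93597 − 0.95)/0.009458 = -0.01403/0.009458 = -1.48.

z = -1.48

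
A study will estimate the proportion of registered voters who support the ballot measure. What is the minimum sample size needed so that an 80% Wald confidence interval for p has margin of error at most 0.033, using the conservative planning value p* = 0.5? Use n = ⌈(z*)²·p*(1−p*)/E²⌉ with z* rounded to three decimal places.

z* = 1.282 at the 80% level.
p*(1−p*) = 0.2500.
Required n before rounding: 1.643524 × 0.2500 / 0.033² = 377.301.
Rounding up, n = 378.

n = 378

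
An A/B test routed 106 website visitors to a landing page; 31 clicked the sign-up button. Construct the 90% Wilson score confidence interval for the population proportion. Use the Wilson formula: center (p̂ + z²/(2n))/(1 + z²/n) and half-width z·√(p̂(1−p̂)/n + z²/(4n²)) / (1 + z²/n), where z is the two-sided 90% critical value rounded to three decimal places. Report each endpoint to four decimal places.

(0.2257, 0.3696)

Here p̂ = 31/106 = 0.29245 and z = 1.645 (z² = 2.706025).
Denominator 1 + z²/n = 1 + 2.706025/106 = 1.025529.
Center = (0.29245 + 0.012764)/1.025529 = 0.29762.
Radicand: p̂(1−p̂)/n + z²/(4n²) = 0.001952115 + 0.000060209 = 0.002012324.
Half-width = 1.645·√0.002012324/1.025529 = 0.07196.
Interval: 0.29762 ± 0.07196 → (0.2257, 0.3696).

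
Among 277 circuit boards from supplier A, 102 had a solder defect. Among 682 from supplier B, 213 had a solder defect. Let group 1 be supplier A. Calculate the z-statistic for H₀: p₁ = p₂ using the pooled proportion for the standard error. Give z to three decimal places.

z = 1.671

Sample proportions: p̂₁ = 102/277 = 0.36823 and p̂₂ = 213/682 = 0.31232.
Pooled p̂ = (102+213)/(277+682) = 315/959 = 0.32847.
Pooled SE = √[0.2205765·0.00507638] ≈ 0.033462.
z = (p̂₁ − p̂₂)/SE = (0.36823 − 0.31232)/0.033462 = 0.05591/0.033462 = 1.671.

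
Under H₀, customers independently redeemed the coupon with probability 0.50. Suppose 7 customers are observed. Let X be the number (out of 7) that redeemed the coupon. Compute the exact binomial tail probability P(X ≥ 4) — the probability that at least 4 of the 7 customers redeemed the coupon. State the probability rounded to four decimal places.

X ~ Binomial(n=7, p=0.50).
P(X ≥ 4) = C(7,4)·0.50^4·0.50^3 + C(7,5)·0.50^5·0.50^2 + C(7,6)·0.50^6·0.50^1 + C(7,7)·0.50^7·0.50^0.
= 0.273438 + 0.164062 + 0.054688 + 0.007812 = 0.5000.

P = 0.5000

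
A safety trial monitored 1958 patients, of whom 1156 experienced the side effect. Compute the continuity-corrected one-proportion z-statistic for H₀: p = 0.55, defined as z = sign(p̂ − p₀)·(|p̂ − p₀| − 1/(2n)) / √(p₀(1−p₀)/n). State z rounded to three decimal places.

Sample proportion p̂ = 1156/1958 = 0.59040. p̂ − p₀ = 0.040398.
Continuity correction 1/(2n) = 1/3916 = 0.000255.
Corrected numerator: |0.040398| − 0.000255 = 0.040143.
SE₀ = √(0.55·0.45/1958) = 0.011243.
z = (+)0.040143/0.011243 = 3.570.

z = 3.570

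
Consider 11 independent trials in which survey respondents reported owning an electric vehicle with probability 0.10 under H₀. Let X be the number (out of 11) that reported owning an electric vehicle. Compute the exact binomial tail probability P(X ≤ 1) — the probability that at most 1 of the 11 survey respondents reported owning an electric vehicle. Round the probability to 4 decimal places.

P = 0.6974

X is binomial with n = 11 and p = 0.10.
P(X ≤ 1) = C(11,0)·0.10^0·0.90^11 + C(11,1)·0.10^1·0.90^10.
= 0.313811 + 0.383546 = 0.6974.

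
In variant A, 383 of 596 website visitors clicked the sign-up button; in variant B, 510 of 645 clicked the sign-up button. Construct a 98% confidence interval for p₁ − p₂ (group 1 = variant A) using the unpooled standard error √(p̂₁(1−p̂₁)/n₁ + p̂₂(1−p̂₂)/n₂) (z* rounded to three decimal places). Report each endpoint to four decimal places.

(-0.2070, -0.0891)

p̂₁ = 0.64262, p̂₂ = 0.79070, so the observed difference is -0.14808.
Unpooled SE = √(p̂₁(1−p̂₁)/n₁ + p̂₂(1−p̂₂)/n₂) = √(0.000385336 + 0.000256581) = 0.025336.
For 98% confidence, z* = 2.326. Margin = 2.326·0.025336 = 0.05893.
Interval: -0.14808 ± 0.05893 → (-0.2070, -0.0891).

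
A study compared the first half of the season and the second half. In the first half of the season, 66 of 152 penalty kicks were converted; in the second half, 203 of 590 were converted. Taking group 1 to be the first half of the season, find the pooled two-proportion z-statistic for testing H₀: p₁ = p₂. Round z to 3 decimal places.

p̂₁ = 66/152 = 0.43421, p̂₂ = 203/590 = 0.34407.
Pooling: p̂ = 269/742 = 0.36253.
Pooled SE = √[0.2311030·0.00827386] ≈ 0.043728.
z = 0.09014/0.043728 = 2.061.

z = 2.061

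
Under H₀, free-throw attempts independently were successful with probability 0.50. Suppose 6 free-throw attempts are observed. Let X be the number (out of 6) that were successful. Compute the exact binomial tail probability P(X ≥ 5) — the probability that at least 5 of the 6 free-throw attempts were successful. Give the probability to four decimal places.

X ~ Binomial(n=6, p=0.50).
P(X ≥ 5) = C(6,5)·0.50^5·0.50^1 + C(6,6)·0.50^6·0.50^0.
= 0.093750 + 0.015625 = 0.1094.

P = 0.1094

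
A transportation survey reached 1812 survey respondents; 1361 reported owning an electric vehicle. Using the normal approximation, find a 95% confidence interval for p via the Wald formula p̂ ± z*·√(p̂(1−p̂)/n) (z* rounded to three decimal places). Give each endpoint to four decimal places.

The sample proportion is 1361/1812 = 0.75110.
Standard error of p̂: √(0.186947/1812) = √0.000103172 = 0.010157.
The 95% critical value is z* = 1.960.
Margin = 1.960·0.010157 = 0.01991.
Interval: 0.75110 ± 0.01991 → (0.7312, 0.7710).

(0.7312, 0.7710)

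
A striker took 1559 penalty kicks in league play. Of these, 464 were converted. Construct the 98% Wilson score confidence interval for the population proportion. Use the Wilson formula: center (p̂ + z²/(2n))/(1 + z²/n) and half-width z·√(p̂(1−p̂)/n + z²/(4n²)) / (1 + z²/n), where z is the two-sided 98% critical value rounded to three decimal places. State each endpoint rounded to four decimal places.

Here p̂ = 464/1559 = 0.29763 and z = 2.326 (z² = 5.410276).
1 + z²/n = 1.003470.
Center = (0.29763 + 0.001735)/1.003470 = 0.29833.
Radicand: p̂(1−p̂)/n + z²/(4n²) = 0.000134089 + 0.000000557 = 0.000134646.
Half-width = 2.326·√0.000134646/1.003470 = 0.02690.
So the interval runs from 0.2714 to 0.3252.

(0.2714, 0.3252)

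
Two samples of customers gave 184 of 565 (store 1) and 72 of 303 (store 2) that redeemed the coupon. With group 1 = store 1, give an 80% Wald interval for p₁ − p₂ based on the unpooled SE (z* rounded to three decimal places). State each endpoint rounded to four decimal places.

p̂₁ = 0.32566, p̂₂ = 0.23762, so the observed difference is 0.08804.
SE = √(0.000388685 + 0.000597884) = √0.000986569 = 0.031410.
The 80% critical value is z* = 1.282. Margin = 1.282·0.031410 = 0.04027.
CI: 0.08804 ± 0.04027 = (0.0478, 0.1283).

(0.0478, 0.1283)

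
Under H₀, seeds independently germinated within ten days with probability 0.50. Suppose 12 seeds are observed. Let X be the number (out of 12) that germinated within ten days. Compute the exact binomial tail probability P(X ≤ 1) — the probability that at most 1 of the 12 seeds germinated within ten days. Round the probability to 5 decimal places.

P = 0.00317

X ~ Binomial(n=12, p=0.50).
P(X ≤ 1) = C(12,0)·0.50^0·0.50^12 + C(12,1)·0.50^1·0.50^11.
= 0.000244 + 0.002930 = 0.00317.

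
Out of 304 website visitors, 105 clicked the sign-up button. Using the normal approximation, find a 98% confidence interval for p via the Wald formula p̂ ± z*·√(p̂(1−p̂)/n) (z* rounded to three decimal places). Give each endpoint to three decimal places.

p̂ = 105/304 = 0.34539.
Standard error of p̂: √(0.226097/304) = √0.000743741 = 0.027272.
The 98% critical value is z* = 2.326.
Margin = 2.326·0.027272 = 0.06343.
So the interval runs from 0.282 to 0.409.

(0.282, 0.409)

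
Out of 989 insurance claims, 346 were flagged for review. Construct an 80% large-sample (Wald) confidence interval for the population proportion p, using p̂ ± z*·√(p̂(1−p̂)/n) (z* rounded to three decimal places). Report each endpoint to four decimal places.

(0.3304, 0.3693)

p̂ = 346/989 = 0.34985.
SE(p̂) = √(0.34985·0.65015/989) = 0.015165.
The 80% critical value is z* = 1.282.
Margin = 1.282·0.015165 = 0.01944.
Interval: 0.34985 ± 0.01944 → (0.3304, 0.3693).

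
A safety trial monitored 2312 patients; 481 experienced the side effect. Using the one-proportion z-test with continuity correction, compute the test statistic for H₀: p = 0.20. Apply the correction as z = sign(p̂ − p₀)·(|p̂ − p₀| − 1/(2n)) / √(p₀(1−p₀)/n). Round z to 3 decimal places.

z = 0.941

Sample proportion p̂ = 481/2312 = 0.20804. p̂ − p₀ = 0.008045.
1/(2n) = 0.000216.
Corrected numerator: |0.008045| − 0.000216 = 0.007829.
Under H₀, SE = √(p₀(1−p₀)/n) = √(0.20·0.80/2312) = √0.000069204 = 0.008319.
z = (+)0.007829/0.008319 = 0.941.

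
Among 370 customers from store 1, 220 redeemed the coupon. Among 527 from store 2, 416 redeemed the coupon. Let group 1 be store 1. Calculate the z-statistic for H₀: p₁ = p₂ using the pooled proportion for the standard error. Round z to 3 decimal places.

Sample proportions: p̂₁ = 220/370 = 0.59459 and p̂₂ = 416/527 = 0.78937.
Pooled p̂ = (220+416)/(370+527) = 636/897 = 0.70903.
SE = √[p̂(1−p̂)(1/n₁+1/n₂)] = √[0.70903·0.29097·(1/370+1/527)] ≈ 0.030807.
z = -0.19478/0.030807 = -6.323.

z = -6.323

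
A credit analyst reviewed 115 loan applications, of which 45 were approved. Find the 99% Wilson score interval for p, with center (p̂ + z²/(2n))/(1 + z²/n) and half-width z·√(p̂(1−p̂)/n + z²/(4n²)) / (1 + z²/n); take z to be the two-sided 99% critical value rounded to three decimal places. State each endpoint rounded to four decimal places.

(0.2831, 0.5114)

Here p̂ = 45/115 = 0.39130 and z = 2.576 (z² = 6.635776).
1 + z²/n = 1.057702.
Center = (0.39130 + 0.028851)/1.057702 = 0.39723.
Radicand: p̂(1−p̂)/n + z²/(4n²) = 0.002071176 + 0.000125440 = 0.002196616.
Half-width = z·√(radicand)/denom = 2.576·0.046868/1.057702 = 0.11415.
CI: 0.39723 ± 0.11415 = (0.2831, 0.5114).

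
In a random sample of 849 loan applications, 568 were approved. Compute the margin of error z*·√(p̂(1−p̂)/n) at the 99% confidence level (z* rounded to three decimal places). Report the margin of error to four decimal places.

Sample proportion p̂ = 568/849 = 0.66902.
SE = √(p̂(1−p̂)/n) = √(0.221431/849) = 0.016150.
z* = 2.576 at the 99% level.
Margin of error = z*·SE = 2.576 × 0.016150 = 0.0416.

ME = 0.0416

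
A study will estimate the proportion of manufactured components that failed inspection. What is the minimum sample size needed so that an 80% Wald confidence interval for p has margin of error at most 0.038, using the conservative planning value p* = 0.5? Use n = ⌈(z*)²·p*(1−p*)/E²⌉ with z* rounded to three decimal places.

For 80% confidence, z* = 1.282.
p*(1−p*) = 0.2500.
Required n before rounding: 1.643524 × 0.2500 / 0.038² = 284.544.
Rounding up, n = 285.

n = 285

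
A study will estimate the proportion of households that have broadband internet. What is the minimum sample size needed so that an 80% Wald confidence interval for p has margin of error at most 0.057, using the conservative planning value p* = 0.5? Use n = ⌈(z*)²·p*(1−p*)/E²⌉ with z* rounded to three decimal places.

z* = 1.282 at the 80% level.
p*(1−p*) = 0.2500.
Required n before rounding: 1.643524 × 0.2500 / 0.057² = 126.464.
Rounding up, n = 127.

n = 127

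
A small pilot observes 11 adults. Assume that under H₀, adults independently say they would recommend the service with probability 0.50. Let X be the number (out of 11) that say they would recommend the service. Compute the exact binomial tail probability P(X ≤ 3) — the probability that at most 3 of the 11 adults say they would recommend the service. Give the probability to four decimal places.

P = 0.1133

X ~ Binomial(n=11, p=0.50).
P(X ≤ 3) = C(11,0)·0.50^0·0.50^11 + C(11,1)·0.50^1·0.50^10 + C(11,2)·0.50^2·0.50^9 + C(11,3)·0.50^3·0.50^8.
= 0.000488 + 0.005371 + 0.026855 + 0.080566 = 0.1133.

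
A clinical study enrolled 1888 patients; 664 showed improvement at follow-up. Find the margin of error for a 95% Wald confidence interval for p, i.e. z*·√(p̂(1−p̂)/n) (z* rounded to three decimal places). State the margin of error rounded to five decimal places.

The sample proportion is 664/1888 = 0.35169.
SE(p̂) = √(0.35169·0.64831/1888) = 0.010989.
z* = 1.960 at the 95% level.
Margin of error = z*·SE = 1.960 × 0.010989 = 0.02154.

ME = 0.02154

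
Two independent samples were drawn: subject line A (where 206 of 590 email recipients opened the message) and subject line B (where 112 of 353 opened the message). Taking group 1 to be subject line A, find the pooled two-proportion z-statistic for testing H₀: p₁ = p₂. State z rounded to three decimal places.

z = 1.002

Sample proportions: p̂₁ = 206/590 = 0.34915 and p̂₂ = 112/353 = 0.31728.
Pooled p̂ = (206+112)/(590+353) = 318/943 = 0.33722.
Pooled SE = √[0.2235032·0.00452778] ≈ 0.031812.
z = (p̂₁ − p̂₂)/SE = (0.34915 − 0.31728)/0.031812 = 0.03187/0.031812 = 1.002.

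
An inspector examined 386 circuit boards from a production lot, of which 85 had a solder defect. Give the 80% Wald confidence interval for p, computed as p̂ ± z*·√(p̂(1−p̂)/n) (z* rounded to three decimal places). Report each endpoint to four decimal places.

(0.1932, 0.2472)

p̂ = 85/386 = 0.22021.
SE(p̂) = √(0.22021·0.77979/386) = 0.021092.
The 80% critical value is z* = 1.282.
Margin of error: 1.282 × 0.021092 = 0.02704.
So the interval runs from 0.1932 to 0.2472.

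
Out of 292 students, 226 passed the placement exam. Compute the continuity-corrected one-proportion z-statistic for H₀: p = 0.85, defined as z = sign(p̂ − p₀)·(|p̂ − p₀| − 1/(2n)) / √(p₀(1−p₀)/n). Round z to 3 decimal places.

z = -3.556

The sample proportion is 226/292 = 0.77397. p̂ − p₀ = -0.076027.
Continuity correction 1/(2n) = 1/584 = 0.001712.
Corrected numerator: |-0.076027| − 0.001712 = 0.074315.
Null standard error: √(0.85·0.15/292) = √0.000436644 = 0.020896.
z = (−)0.074315/0.020896 = -3.556.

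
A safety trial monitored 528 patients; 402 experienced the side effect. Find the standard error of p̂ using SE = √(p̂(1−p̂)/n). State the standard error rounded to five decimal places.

Sample proportion p̂ = 402/528 = 0.76136.
p̂(1−p̂) = 0.181691.
SE = √(0.181691/528) = 0.01855.

SE = 0.01855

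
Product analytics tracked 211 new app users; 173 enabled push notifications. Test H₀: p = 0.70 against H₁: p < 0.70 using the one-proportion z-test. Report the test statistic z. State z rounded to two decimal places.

z = 3.80

With x = 173 successes in n = 211, p̂ = 0.81991.
Null standard error: √(0.70·0.30/211) = √0.000995261 = 0.031548.
Test statistic: z = 0.11991/0.031548 = 3.80.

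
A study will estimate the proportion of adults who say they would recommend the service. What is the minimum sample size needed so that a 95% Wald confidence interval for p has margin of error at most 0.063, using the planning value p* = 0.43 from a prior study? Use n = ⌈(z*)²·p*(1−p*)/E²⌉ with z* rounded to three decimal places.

The 95% critical value is z* = 1.960.
p*(1−p*) = 0.2451.
Required n before rounding: 3.841600 × 0.2451 / 0.063² = 237.233.
⌈237.233⌉ = 238.

n = 238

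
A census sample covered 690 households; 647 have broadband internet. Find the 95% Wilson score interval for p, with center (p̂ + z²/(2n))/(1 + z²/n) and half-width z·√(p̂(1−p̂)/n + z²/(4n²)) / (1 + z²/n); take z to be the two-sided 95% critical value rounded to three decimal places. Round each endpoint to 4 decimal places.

(0.9171, 0.9534)

Here p̂ = 647/690 = 0.93768 and z = 1.960 (z² = 3.841600).
Denominator 1 + z²/n = 1 + 3.841600/690 = 1.005568.
Adjusted center: (0.93768 + z²/(2n))/1.005568 = 0.93526.
Radicand: p̂(1−p̂)/n + z²/(4n²) = 0.000084689 + 0.000002017 = 0.000086706.
Half-width = z·√(radicand)/denom = 1.960·0.009312/1.005568 = 0.01815.
CI: 0.93526 ± 0.01815 = (0.9171, 0.9534).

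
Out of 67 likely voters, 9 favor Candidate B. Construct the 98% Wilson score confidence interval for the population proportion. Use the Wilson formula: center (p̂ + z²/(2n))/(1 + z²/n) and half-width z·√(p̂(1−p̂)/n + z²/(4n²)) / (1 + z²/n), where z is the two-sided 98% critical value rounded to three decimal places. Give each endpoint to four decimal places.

p̂ = 9/67 = 0.13433; z = 2.326, so z² = 5.410276.
Denominator 1 + z²/n = 1 + 5.410276/67 = 1.080750.
Center = (0.13433 + 0.040375)/1.080750 = 0.16165.
Radicand: p̂(1−p̂)/n + z²/(4n²) = 0.001735586 + 0.000301307 = 0.002036893.
Half-width = z·√(radicand)/denom = 2.326·0.045132/1.080750 = 0.09713.
CI: 0.16165 ± 0.09713 = (0.0645, 0.2588).

(0.0645, 0.2588)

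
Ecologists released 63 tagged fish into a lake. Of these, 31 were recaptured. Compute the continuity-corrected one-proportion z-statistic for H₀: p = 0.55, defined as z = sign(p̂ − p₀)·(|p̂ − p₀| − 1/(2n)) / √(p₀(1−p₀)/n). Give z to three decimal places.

z = -0.798

The sample proportion is 31/63 = 0.49206. p̂ − p₀ = -0.057937.
1/(2n) = 0.007937.
Corrected numerator: |-0.057937| − 0.007937 = 0.050000.
SE₀ = √(0.55·0.45/63) = 0.062678.
z = −0.050000/0.062678 = -0.798.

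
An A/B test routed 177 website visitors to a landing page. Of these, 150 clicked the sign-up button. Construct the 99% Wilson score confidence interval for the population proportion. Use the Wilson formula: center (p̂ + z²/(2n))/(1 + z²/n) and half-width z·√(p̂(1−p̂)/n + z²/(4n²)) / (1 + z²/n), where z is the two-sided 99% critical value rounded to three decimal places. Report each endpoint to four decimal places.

Here p̂ = 150/177 = 0.84746 and z = 2.576 (z² = 6.635776).
1 + z²/n = 1.037490.
Adjusted center: (0.84746 + z²/(2n))/1.037490 = 0.83490.
Radicand: p̂(1−p̂)/n + z²/(4n²) = 0.000730357 + 0.000052952 = 0.000783309.
Half-width = z·√(radicand)/denom = 2.576·0.027988/1.037490 = 0.06949.
CI: 0.83490 ± 0.06949 = (0.7654, 0.9044).

(0.7654, 0.9044)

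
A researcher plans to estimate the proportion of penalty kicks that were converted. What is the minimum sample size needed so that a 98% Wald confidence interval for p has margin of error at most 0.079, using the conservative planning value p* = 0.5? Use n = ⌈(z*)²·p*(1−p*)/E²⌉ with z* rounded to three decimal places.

The 98% critical value is z* = 2.326.
p*(1−p*) = 0.50·0.50 = 0.2500.
(z*)²·p*(1−p*)/E² = 5.410276·0.2500/0.006241 = 216.723.
Rounding up, n = 217.

n = 217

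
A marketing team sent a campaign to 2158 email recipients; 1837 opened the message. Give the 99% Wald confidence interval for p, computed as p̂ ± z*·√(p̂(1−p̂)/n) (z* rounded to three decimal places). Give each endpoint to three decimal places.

(0.832, 0.871)

With x = 1837 successes in n = 2158, p̂ = 0.85125.
Standard error of p̂: √(0.126623/2158) = √0.000058676 = 0.007660.
For 99% confidence, z* = 2.576.
Margin of error: 2.576 × 0.007660 = 0.01973.
CI: 0.85125 ± 0.01973 = (0.832, 0.871).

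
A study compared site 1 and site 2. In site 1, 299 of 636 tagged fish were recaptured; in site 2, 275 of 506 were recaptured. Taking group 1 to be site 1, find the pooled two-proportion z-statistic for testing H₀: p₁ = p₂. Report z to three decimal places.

Sample proportions: p̂₁ = 299/636 = 0.47013 and p̂₂ = 275/506 = 0.54348.
Pooled p̂ = (299+275)/(636+506) = 574/1142 = 0.50263.
Pooled SE = √[0.2499931·0.00354861] ≈ 0.029785.
z = -0.07335/0.029785 = -2.463.

z = -2.463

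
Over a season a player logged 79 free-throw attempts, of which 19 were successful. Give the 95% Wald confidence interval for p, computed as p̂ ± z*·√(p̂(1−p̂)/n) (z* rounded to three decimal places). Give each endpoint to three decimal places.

(0.146, 0.335)

p̂ = 19/79 = 0.24051.
Standard error of p̂: √(0.182663/79) = √0.002312190 = 0.048085.
The 95% critical value is z* = 1.960.
Margin = 1.960·0.048085 = 0.09425.
So the interval runs from 0.146 to 0.335.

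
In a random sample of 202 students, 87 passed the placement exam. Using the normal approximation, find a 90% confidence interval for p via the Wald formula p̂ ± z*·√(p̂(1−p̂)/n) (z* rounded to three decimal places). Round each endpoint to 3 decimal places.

p̂ = 87/202 = 0.43069.
SE = √(p̂(1−p̂)/n) = √(0.245197/202) = 0.034840.
The 90% critical value is z* = 1.645.
Margin of error: 1.645 × 0.034840 = 0.05731.
Interval: 0.43069 ± 0.05731 → (0.373, 0.488).

(0.373, 0.488)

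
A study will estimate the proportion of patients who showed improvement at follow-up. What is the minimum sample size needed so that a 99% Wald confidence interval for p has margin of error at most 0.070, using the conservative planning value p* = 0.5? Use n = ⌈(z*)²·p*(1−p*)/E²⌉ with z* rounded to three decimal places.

n = 339

For 99% confidence, z* = 2.576.
p*(1−p*) = 0.2500.
(z*)²·p*(1−p*)/E² = 6.635776·0.2500/0.004900 = 338.560.
⌈338.560⌉ = 339.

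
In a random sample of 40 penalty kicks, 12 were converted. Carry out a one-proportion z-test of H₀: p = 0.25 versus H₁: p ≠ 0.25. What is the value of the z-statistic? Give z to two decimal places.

The sample proportion is 12/40 = 0.30000.
Under H₀, SE = √(p₀(1−p₀)/n) = √(0.25·0.75/40) = √0.004687500 = 0.068465.
z = (p̂ − p₀)/SE = (0.30000 − 0.25)/0.068465 = 0.73.

z = 0.73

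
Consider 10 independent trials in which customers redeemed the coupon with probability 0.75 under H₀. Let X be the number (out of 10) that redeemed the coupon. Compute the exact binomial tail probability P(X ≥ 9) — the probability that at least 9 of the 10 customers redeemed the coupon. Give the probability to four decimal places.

P = 0.2440

X is binomial with n = 10 and p = 0.75.
P(X ≥ 9) = C(10,9)·0.75^9·0.25^1 + C(10,10)·0.75^10·0.25^0.
= 0.187712 + 0.056314 = 0.2440.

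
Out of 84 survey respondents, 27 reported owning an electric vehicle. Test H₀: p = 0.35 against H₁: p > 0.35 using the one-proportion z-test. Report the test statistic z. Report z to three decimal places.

The sample proportion is 27/84 = 0.32143.
SE₀ = √(0.35·0.65/84) = 0.052042.
z = (0.32143 − 0.35)/0.052042 = -0.02857/0.052042 = -0.549.

z = -0.549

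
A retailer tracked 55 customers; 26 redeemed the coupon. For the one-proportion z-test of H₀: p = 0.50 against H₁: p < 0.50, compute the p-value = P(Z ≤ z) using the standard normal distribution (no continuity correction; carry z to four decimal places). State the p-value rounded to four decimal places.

p-value = 0.3429

With x = 26 successes in n = 55, p̂ = 0.47273.
Null standard error: √(0.50·0.50/55) = √0.004545455 = 0.067420.
z = (p̂ − p₀)/SE = (26/55 − 0.50)/0.067420 ≈ -0.4045.
p-value = P(Z ≤ z) with z = -0.4045 → 0.3429.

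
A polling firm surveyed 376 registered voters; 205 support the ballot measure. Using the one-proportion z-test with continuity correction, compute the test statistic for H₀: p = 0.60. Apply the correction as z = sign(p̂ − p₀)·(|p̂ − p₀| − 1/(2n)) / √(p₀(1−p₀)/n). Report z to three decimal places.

z = -2.116

p̂ = 205/376 = 0.54521. p̂ − p₀ = -0.054787.
Continuity correction 1/(2n) = 1/752 = 0.001330.
Corrected numerator: |-0.054787| − 0.001330 = 0.053457.
SE₀ = √(0.60·0.40/376) = 0.025265.
z = −0.053457/0.025265 = -2.116.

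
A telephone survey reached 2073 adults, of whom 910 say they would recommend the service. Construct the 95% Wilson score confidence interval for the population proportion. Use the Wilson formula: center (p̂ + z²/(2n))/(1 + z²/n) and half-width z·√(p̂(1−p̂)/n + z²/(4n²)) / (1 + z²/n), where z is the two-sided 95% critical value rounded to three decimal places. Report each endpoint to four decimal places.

p̂ = 910/2073 = 0.43898; z = 1.960, so z² = 3.841600.
Denominator 1 + z²/n = 1 + 3.841600/2073 = 1.001853.
Adjusted center: (0.43898 + z²/(2n))/1.001853 = 0.43909.
Radicand: p̂(1−p̂)/n + z²/(4n²) = 0.000118802 + 0.000000223 = 0.000119025.
Half-width = z·√(radicand)/denom = 1.960·0.010910/1.001853 = 0.02134.
Interval: 0.43909 ± 0.02134 → (0.4177, 0.4604).

(0.4177, 0.4604)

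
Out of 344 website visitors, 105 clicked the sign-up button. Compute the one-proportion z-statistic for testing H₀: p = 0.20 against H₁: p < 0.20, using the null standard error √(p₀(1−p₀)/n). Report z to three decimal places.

z = 4.879

Sample proportion p̂ = 105/344 = 0.30523.
Under H₀, SE = √(p₀(1−p₀)/n) = √(0.20·0.80/344) = √0.000465116 = 0.021567.
Test statistic: z = 0.10523/0.021567 = 4.879.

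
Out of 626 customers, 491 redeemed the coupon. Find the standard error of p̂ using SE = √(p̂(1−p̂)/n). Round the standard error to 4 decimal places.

The sample proportion is 491/626 = 0.78435.
p̂(1−p̂) = 0.169145.
Dividing by n and taking the root: √0.000270200 = 0.0164.

SE = 0.0164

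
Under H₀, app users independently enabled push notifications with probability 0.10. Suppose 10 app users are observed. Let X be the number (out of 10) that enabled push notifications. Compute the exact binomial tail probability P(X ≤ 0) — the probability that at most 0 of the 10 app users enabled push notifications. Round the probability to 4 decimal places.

X is binomial with n = 10 and p = 0.10.
P(X ≤ 0) = C(10,0)·0.10^0·0.90^10.
= 0.348678 = 0.3487.

P = 0.3487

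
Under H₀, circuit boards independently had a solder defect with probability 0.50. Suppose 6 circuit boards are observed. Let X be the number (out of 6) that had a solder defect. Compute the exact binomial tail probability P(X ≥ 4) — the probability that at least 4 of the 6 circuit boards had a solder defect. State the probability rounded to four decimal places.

X ~ Binomial(n=6, p=0.50).
P(X ≥ 4) = C(6,4)·0.50^4·0.50^2 + C(6,5)·0.50^5·0.50^1 + C(6,6)·0.50^6·0.50^0.
= 0.234375 + 0.093750 + 0.015625 = 0.3438.

P = 0.3438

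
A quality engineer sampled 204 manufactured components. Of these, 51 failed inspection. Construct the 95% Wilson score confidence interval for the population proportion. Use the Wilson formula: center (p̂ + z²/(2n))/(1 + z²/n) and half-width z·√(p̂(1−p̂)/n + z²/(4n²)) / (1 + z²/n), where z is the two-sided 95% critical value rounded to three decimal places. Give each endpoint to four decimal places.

Here p̂ = 51/204 = 0.25000 and z = 1.960 (z² = 3.841600).
1 + z²/n = 1.018831.
Adjusted center: (0.25000 + z²/(2n))/1.018831 = 0.25462.
Radicand: p̂(1−p̂)/n + z²/(4n²) = 0.000919118 + 0.000023078 = 0.000942196.
Half-width = z·√(radicand)/denom = 1.960·0.030695/1.018831 = 0.05905.
So the interval runs from 0.1956 to 0.3137.

(0.1956, 0.3137)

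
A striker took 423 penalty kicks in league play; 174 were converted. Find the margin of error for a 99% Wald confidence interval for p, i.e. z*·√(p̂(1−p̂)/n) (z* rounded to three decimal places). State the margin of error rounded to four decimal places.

Sample proportion p̂ = 174/423 = 0.41135.
Standard error of p̂: √(0.242141/423) = √0.000572437 = 0.023926.
The 99% critical value is z* = 2.576.
So ME = 0.0616.

ME = 0.0616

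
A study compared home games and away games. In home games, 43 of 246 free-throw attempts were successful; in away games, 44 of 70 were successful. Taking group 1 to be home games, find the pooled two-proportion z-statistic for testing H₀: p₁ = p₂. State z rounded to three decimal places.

p̂₁ = 43/246 = 0.17480, p̂₂ = 44/70 = 0.62857.
Pooling: p̂ = 87/316 = 0.27532.
Pooled SE = √[0.1995173·0.01835075] ≈ 0.060509.
z = (p̂₁ − p̂₂)/SE = (0.17480 − 0.62857)/0.060509 = -0.45377/0.060509 = -7.499.

z = -7.499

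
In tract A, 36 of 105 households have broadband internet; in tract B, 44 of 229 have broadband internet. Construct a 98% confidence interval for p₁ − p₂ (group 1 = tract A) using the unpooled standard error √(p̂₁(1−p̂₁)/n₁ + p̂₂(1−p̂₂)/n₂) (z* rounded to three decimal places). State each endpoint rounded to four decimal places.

p̂₁ = 0.34286, p̂₂ = 0.19214, so the observed difference is 0.15072.
SE = √(0.002145773 + 0.000677826) = √0.002823599 = 0.053138.
The 98% critical value is z* = 2.326. Margin of error = 0.12360.
Interval: 0.15072 ± 0.12360 → (0.0271, 0.2743).

(0.0271, 0.2743)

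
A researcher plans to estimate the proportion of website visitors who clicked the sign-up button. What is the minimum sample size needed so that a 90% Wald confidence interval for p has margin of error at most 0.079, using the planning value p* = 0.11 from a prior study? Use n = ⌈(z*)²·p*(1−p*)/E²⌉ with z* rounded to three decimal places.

n = 43

The 90% critical value is z* = 1.645.
p*(1−p*) = 0.0979.
Required n before rounding: 2.706025 × 0.0979 / 0.079² = 42.448.
Rounding up, n = 43.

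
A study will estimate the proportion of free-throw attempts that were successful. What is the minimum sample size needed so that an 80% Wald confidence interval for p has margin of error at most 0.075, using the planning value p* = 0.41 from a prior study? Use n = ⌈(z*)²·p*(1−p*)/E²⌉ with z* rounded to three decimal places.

The 80% critical value is z* = 1.282.
p*(1−p*) = 0.2419.
Required n before rounding: 1.643524 × 0.2419 / 0.075² = 70.679.
Rounding up, n = 71.

n = 71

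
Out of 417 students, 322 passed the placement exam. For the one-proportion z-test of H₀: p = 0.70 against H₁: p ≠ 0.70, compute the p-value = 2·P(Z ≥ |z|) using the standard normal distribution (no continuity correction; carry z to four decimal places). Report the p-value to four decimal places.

p-value = 0.0013

The sample proportion is 322/417 = 0.77218.
Null standard error: √(0.70·0.30/417) = √0.000503597 = 0.022441.
z = (p̂ − p₀)/SE = (322/417 − 0.70)/0.022441 ≈ 3.2165.
p-value = 2·P(Z ≥ |z|) with z = 3.2165 → 0.0013.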